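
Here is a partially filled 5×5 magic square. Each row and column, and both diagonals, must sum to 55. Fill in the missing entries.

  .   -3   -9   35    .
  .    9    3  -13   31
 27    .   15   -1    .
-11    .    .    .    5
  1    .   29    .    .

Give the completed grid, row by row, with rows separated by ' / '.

13 -3 -9 35 19 / 25 9 3 -13 31 / 27 21 15 -1 -7 / -11 33 17 11 5 / 1 -5 29 23 7

From row 2, 55 − (9 + 3 + (-13) + 31) gives (2,1) = 25.
Using column 1: 25 + 27 + (-11) + 1 + ? → (1,1) = 55 − 42 = 13.
Column 3 needs 55; the known cells sum to 38, so (4,3) = 17.
Row 1: 13 + (-3) + (-9) + 35 + ? = 55, so (1,5) = 19.
Using anti-diagonal: 19 + (-13) + 15 + 1 + ? → (4,2) = 55 − 22 = 33.
Using row 4: -11 + 33 + 17 + 5 + ? → (4,4) = 55 − 44 = 11.
Column 4: 35 + (-13) + (-1) + 11 + ? = 55, so (5,4) = 23.
From main diagonal, 55 − (13 + 9 + 15 + 11) gives (5,5) = 7.
Row 5 needs 55; the known cells sum to 60, so (5,2) = -5.
Column 2: -3 + 9 + 33 + (-5) + ? = 55, so (3,2) = 21.
Column 5 needs 55; the known cells sum to 62, so (3,5) = -7.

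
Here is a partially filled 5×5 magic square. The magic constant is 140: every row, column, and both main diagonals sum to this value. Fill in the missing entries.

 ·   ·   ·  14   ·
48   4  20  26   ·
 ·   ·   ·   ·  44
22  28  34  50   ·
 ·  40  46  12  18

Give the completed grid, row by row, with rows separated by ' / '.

Row 2: 48 + 4 + 20 + 26 + ? = 140, so (2,5) = 42.
Row 4: 22 + 28 + 34 + 50 + ? = 140, so (4,5) = 6.
Row 5: 40 + 46 + 12 + 18 + ? = 140, so (5,1) = 24.
Column 4 needs 140; the known cells sum to 102, so (3,4) = 38.
The remaining cell in column 5 is (1,5) = 140 − 110 = 30.
Anti-diagonal needs 140; the known cells sum to 108, so (3,3) = 32.
From column 3, 140 − (20 + 32 + 34 + 46) gives (1,3) = 8.
Using main diagonal: 4 + 32 + 50 + 18 + ? → (1,1) = 140 − 104 = 36.
Row 1 needs 140; the known cells sum to 88, so (1,2) = 52.
From column 1, 140 − (36 + 48 + 22 + 24) gives (3,1) = 10.
Column 2: 52 + 4 + 28 + 40 + ? = 140, so (3,2) = 16.

36 52 8 14 30 / 48 4 20 26 42 / 10 16 32 38 44 / 22 28 34 50 6 / 24 40 46 12 18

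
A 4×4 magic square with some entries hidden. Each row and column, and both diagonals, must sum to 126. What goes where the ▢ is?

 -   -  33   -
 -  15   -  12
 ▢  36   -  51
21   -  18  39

9

From row 4, 126 − (21 + 18 + 39) gives (4,2) = 48.
Column 2 needs 126; the known cells sum to 99, so (1,2) = 27.
From column 4, 126 − (12 + 51 + 39) gives (1,4) = 24.
Anti-diagonal must total 126; the given cells sum to 81, so (2,3) = 45.
The remaining cell in row 1 is (1,1) = 126 − 84 = 42.
Using row 2: 15 + 45 + 12 + ? → (2,1) = 126 − 72 = 54.
Using column 1: 42 + 54 + 21 + ? → (3,1) = 126 − 117 = 9.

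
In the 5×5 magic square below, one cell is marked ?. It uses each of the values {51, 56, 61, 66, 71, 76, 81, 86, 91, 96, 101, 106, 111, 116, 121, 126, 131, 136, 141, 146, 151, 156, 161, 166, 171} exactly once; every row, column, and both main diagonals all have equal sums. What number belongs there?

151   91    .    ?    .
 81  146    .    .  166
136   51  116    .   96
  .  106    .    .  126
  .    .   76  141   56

The 25 entries sum to 2775, so each line sums to 2775/5 = 555.
Using row 3: 136 + 51 + 116 + 96 + ? → (3,4) = 555 − 399 = 156.
From column 2, 555 − (91 + 146 + 51 + 106) gives (5,2) = 161.
Column 5 must total 555; the given cells sum to 444, so (1,5) = 111.
The remaining cell in main diagonal is (4,4) = 555 − 469 = 86.
Row 5 must total 555; the given cells sum to 434, so (5,1) = 121.
From column 1, 555 − (151 + 81 + 136 + 121) gives (4,1) = 66.
Anti-diagonal needs 555; the known cells sum to 454, so (2,4) = 101.
Using row 2: 81 + 146 + 101 + 166 + ? → (2,3) = 555 − 494 = 61.
From row 4, 555 − (66 + 106 + 86 + 126) gives (4,3) = 171.
The remaining cell in column 3 is (1,3) = 555 − 424 = 131.
From column 4, 555 − (101 + 156 + 86 + 141) gives (1,4) = 71.

71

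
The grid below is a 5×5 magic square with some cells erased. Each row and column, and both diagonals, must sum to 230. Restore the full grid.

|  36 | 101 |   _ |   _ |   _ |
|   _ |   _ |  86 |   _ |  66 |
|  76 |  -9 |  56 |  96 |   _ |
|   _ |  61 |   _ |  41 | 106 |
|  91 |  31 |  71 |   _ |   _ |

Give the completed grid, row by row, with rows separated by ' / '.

36 101 16 81 -4 / 6 46 86 26 66 / 76 -9 56 96 11 / 21 61 1 41 106 / 91 31 71 -14 51

The remaining cell in row 3 is (3,5) = 230 − 219 = 11.
From column 2, 230 − (101 + (-9) + 61 + 31) gives (2,2) = 46.
Main diagonal needs 230; the known cells sum to 179, so (5,5) = 51.
From row 5, 230 − (91 + 31 + 71 + 51) gives (5,4) = -14.
Column 5 needs 230; the known cells sum to 234, so (1,5) = -4.
From anti-diagonal, 230 − (-4 + 56 + 61 + 91) gives (2,4) = 26.
Row 2 needs 230; the known cells sum to 224, so (2,1) = 6.
Column 1: 36 + 6 + 76 + 91 + ? = 230, so (4,1) = 21.
Column 4 needs 230; the known cells sum to 149, so (1,4) = 81.
Row 1 needs 230; the known cells sum to 214, so (1,3) = 16.
From row 4, 230 − (21 + 61 + 41 + 106) gives (4,3) = 1.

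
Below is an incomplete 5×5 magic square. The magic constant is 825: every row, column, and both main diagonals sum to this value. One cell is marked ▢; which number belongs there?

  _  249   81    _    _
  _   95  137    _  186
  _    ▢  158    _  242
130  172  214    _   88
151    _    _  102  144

Row 4 needs 825; the known cells sum to 604, so (4,4) = 221.
Column 3: 81 + 137 + 158 + 214 + ? = 825, so (5,3) = 235.
The remaining cell in column 5 is (1,5) = 825 − 660 = 165.
Main diagonal needs 825; the known cells sum to 618, so (1,1) = 207.
From anti-diagonal, 825 − (165 + 158 + 172 + 151) gives (2,4) = 179.
From row 1, 825 − (207 + 249 + 81 + 165) gives (1,4) = 123.
Row 2 needs 825; the known cells sum to 597, so (2,1) = 228.
The remaining cell in row 5 is (5,2) = 825 − 632 = 193.
Column 1: 207 + 228 + 130 + 151 + ? = 825, so (3,1) = 109.
Using column 2: 249 + 95 + 172 + 193 + ? → (3,2) = 825 − 709 = 116.

116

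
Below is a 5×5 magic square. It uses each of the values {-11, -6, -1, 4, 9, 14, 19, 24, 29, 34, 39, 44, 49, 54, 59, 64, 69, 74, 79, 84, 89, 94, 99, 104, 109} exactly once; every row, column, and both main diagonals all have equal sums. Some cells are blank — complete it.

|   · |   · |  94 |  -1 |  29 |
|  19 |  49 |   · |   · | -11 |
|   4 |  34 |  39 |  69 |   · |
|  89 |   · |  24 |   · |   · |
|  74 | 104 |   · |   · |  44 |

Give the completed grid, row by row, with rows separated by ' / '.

The 25 entries sum to 1225, so each line sums to 1225/5 = 245.
Row 3 needs 245; the known cells sum to 146, so (3,5) = 99.
Column 1 needs 245; the known cells sum to 186, so (1,1) = 59.
Column 5 needs 245; the known cells sum to 161, so (4,5) = 84.
From main diagonal, 245 − (59 + 49 + 39 + 44) gives (4,4) = 54.
Row 1 needs 245; the known cells sum to 181, so (1,2) = 64.
Using row 4: 89 + 24 + 54 + 84 + ? → (4,2) = 245 − 251 = -6.
Using anti-diagonal: 29 + 39 + (-6) + 74 + ? → (2,4) = 245 − 136 = 109.
Row 2 must total 245; the given cells sum to 166, so (2,3) = 79.
Column 3 must total 245; the given cells sum to 236, so (5,3) = 9.
From column 4, 245 − (-1 + 109 + 69 + 54) gives (5,4) = 14.

59 64 94 -1 29 / 19 49 79 109 -11 / 4 34 39 69 99 / 89 -6 24 54 84 / 74 104 9 14 44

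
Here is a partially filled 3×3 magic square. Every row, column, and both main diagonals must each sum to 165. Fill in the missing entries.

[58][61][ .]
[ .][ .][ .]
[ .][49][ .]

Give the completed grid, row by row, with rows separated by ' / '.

From row 1, 165 − (58 + 61) gives (1,3) = 46.
Column 2 must total 165; the given cells sum to 110, so (2,2) = 55.
Main diagonal needs 165; the known cells sum to 113, so (3,3) = 52.
Anti-diagonal: 46 + 55 + ? = 165, so (3,1) = 64.
Column 1 needs 165; the known cells sum to 122, so (2,1) = 43.
Column 3 must total 165; the given cells sum to 98, so (2,3) = 67.

58 61 46 / 43 55 67 / 64 49 52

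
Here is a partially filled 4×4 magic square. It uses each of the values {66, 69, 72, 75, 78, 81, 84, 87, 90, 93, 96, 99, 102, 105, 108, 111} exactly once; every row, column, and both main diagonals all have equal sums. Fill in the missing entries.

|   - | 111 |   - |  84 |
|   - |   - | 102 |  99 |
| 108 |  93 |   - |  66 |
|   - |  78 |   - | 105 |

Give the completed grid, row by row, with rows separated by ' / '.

90 111 69 84 / 81 72 102 99 / 108 93 87 66 / 75 78 96 105

The 16 entries sum to 1416, so each line sums to 1416/4 = 354.
Using row 3: 108 + 93 + 66 + ? → (3,3) = 354 − 267 = 87.
The remaining cell in column 2 is (2,2) = 354 − 282 = 72.
Main diagonal: 72 + 87 + 105 + ? = 354, so (1,1) = 90.
From anti-diagonal, 354 − (84 + 102 + 93) gives (4,1) = 75.
Row 1 needs 354; the known cells sum to 285, so (1,3) = 69.
Using row 2: 72 + 102 + 99 + ? → (2,1) = 354 − 273 = 81.
Row 4: 75 + 78 + 105 + ? = 354, so (4,3) = 96.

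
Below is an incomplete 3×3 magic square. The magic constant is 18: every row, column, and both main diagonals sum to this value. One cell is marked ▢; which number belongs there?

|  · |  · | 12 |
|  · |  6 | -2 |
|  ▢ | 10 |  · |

From row 2, 18 − (6 + (-2)) gives (2,1) = 14.
Using column 2: 6 + 10 + ? → (1,2) = 18 − 16 = 2.
The remaining cell in column 3 is (3,3) = 18 − 10 = 8.
The remaining cell in main diagonal is (1,1) = 18 − 14 = 4.
The remaining cell in anti-diagonal is (3,1) = 18 − 18 = 0.

0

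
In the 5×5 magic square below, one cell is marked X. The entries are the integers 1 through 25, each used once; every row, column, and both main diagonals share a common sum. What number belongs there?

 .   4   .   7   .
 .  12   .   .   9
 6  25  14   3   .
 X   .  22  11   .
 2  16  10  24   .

19

The entries are 1 through 25, which sum to 325, so each line sums to 325/5 = 65.
From row 3, 65 − (6 + 25 + 14 + 3) gives (3,5) = 17.
From row 5, 65 − (2 + 16 + 10 + 24) gives (5,5) = 13.
From column 2, 65 − (4 + 12 + 25 + 16) gives (4,2) = 8.
The remaining cell in column 4 is (2,4) = 65 − 45 = 20.
Main diagonal must total 65; the given cells sum to 50, so (1,1) = 15.
Anti-diagonal needs 65; the known cells sum to 44, so (1,5) = 21.
Using row 1: 15 + 4 + 7 + 21 + ? → (1,3) = 65 − 47 = 18.
Column 3 must total 65; the given cells sum to 64, so (2,3) = 1.
From column 5, 65 − (21 + 9 + 17 + 13) gives (4,5) = 5.
Row 2: 12 + 1 + 20 + 9 + ? = 65, so (2,1) = 23.
The remaining cell in row 4 is (4,1) = 65 − 46 = 19.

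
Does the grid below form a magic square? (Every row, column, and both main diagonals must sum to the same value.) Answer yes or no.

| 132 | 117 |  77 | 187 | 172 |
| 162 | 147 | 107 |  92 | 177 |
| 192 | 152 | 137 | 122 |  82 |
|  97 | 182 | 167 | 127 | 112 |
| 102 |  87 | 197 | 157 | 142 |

Yes

Row 1: 132 + 117 + 77 + 187 + 172 = 685.
Row 2: 162 + 147 + 107 + 92 + 177 = 685.
Row 3: 192 + 152 + 137 + 122 + 82 = 685.
Row 4: 97 + 182 + 167 + 127 + 112 = 685.
Row 5: 102 + 87 + 197 + 157 + 142 = 685.
Column 1: 132 + 162 + 192 + 97 + 102 = 685.
Column 2: 117 + 147 + 152 + 182 + 87 = 685.
Column 3: 77 + 107 + 137 + 167 + 197 = 685.
Column 4: 187 + 92 + 122 + 127 + 157 = 685.
Column 5: 172 + 177 + 82 + 112 + 142 = 685.
Main diagonal: 132 + 147 + 137 + 127 + 142 = 685.
Anti-diagonal: 172 + 92 + 137 + 182 + 102 = 685.
All lines sum to 685.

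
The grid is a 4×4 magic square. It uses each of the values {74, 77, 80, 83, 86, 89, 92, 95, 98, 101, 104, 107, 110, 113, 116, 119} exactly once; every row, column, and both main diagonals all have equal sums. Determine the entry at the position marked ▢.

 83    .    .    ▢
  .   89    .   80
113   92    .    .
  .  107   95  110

119

The 16 entries sum to 1544, so each line sums to 1544/4 = 386.
Row 4 needs 386; the known cells sum to 312, so (4,1) = 74.
Column 1: 83 + 113 + 74 + ? = 386, so (2,1) = 116.
Column 2 must total 386; the given cells sum to 288, so (1,2) = 98.
From main diagonal, 386 − (83 + 89 + 110) gives (3,3) = 104.
Row 2: 116 + 89 + 80 + ? = 386, so (2,3) = 101.
From row 3, 386 − (113 + 92 + 104) gives (3,4) = 77.
Column 3: 101 + 104 + 95 + ? = 386, so (1,3) = 86.
Column 4 must total 386; the given cells sum to 267, so (1,4) = 119.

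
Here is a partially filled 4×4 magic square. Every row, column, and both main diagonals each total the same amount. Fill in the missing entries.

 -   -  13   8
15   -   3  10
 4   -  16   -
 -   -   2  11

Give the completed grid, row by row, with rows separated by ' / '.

1 12 13 8 / 15 6 3 10 / 4 9 16 5 / 14 7 2 11

Column 3 is already complete: 13 + 3 + 16 + 2 = 34, so that is the magic constant.
Row 2 needs 34; the known cells sum to 28, so (2,2) = 6.
Column 4 must total 34; the given cells sum to 29, so (3,4) = 5.
Main diagonal must total 34; the given cells sum to 33, so (1,1) = 1.
Row 1: 1 + 13 + 8 + ? = 34, so (1,2) = 12.
Row 3: 4 + 16 + 5 + ? = 34, so (3,2) = 9.
Column 1 must total 34; the given cells sum to 20, so (4,1) = 14.
Column 2: 12 + 6 + 9 + ? = 34, so (4,2) = 7.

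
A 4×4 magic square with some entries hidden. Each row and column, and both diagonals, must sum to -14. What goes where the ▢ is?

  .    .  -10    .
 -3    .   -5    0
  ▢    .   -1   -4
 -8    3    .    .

-7

The remaining cell in row 2 is (2,2) = -14 − (-8) = -6.
Using column 3: -10 + (-5) + (-1) + ? → (4,3) = -14 − (-16) = 2.
Using row 4: -8 + 3 + 2 + ? → (4,4) = -14 − (-3) = -11.
The remaining cell in column 4 is (1,4) = -14 − (-15) = 1.
The remaining cell in main diagonal is (1,1) = -14 − (-18) = 4.
The remaining cell in anti-diagonal is (3,2) = -14 − (-12) = -2.
Row 1: 4 + (-10) + 1 + ? = -14, so (1,2) = -9.
Row 3 must total -14; the given cells sum to -7, so (3,1) = -7.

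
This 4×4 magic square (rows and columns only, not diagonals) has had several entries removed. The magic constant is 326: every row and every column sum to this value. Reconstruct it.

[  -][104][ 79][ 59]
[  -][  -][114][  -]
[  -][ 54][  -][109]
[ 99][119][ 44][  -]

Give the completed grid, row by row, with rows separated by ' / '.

Row 1 must total 326; the given cells sum to 242, so (1,1) = 84.
Row 4: 99 + 119 + 44 + ? = 326, so (4,4) = 64.
Column 2 needs 326; the known cells sum to 277, so (2,2) = 49.
Using column 3: 79 + 114 + 44 + ? → (3,3) = 326 − 237 = 89.
Column 4 must total 326; the given cells sum to 232, so (2,4) = 94.
Row 2 needs 326; the known cells sum to 257, so (2,1) = 69.
Row 3: 54 + 89 + 109 + ? = 326, so (3,1) = 74.

84 104 79 59 / 69 49 114 94 / 74 54 89 109 / 99 119 44 64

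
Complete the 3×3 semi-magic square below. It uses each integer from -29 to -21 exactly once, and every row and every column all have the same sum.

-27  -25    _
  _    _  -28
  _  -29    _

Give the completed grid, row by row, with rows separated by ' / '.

The entries are -29 through -21, which sum to -225, so each line sums to -225/3 = -75.
Row 1 needs -75; the known cells sum to -52, so (1,3) = -23.
Column 2: -25 + (-29) + ? = -75, so (2,2) = -21.
From column 3, -75 − (-23 + (-28)) gives (3,3) = -24.
The remaining cell in row 2 is (2,1) = -75 − (-49) = -26.
Row 3: -29 + (-24) + ? = -75, so (3,1) = -22.

-27 -25 -23 / -26 -21 -28 / -22 -29 -24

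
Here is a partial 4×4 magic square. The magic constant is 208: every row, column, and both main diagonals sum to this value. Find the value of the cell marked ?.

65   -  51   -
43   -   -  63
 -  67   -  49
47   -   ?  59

Column 1: 65 + 43 + 47 + ? = 208, so (3,1) = 53.
The remaining cell in column 4 is (1,4) = 208 − 171 = 37.
The remaining cell in anti-diagonal is (2,3) = 208 − 151 = 57.
From row 1, 208 − (65 + 51 + 37) gives (1,2) = 55.
Using row 2: 43 + 57 + 63 + ? → (2,2) = 208 − 163 = 45.
The remaining cell in row 3 is (3,3) = 208 − 169 = 39.
From column 2, 208 − (55 + 45 + 67) gives (4,2) = 41.
The remaining cell in column 3 is (4,3) = 208 − 147 = 61.

61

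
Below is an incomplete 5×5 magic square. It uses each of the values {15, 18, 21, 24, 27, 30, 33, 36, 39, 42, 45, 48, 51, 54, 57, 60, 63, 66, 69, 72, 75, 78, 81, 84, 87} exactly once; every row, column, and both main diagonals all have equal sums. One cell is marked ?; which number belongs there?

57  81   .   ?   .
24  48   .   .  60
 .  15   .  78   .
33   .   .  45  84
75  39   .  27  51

69

The 25 entries sum to 1275, so each line sums to 1275/5 = 255.
Row 5 must total 255; the given cells sum to 192, so (5,3) = 63.
Column 1: 57 + 24 + 33 + 75 + ? = 255, so (3,1) = 66.
The remaining cell in column 2 is (4,2) = 255 − 183 = 72.
From main diagonal, 255 − (57 + 48 + 45 + 51) gives (3,3) = 54.
Row 3 needs 255; the known cells sum to 213, so (3,5) = 42.
Row 4 needs 255; the known cells sum to 234, so (4,3) = 21.
Column 5 must total 255; the given cells sum to 237, so (1,5) = 18.
The remaining cell in anti-diagonal is (2,4) = 255 − 219 = 36.
The remaining cell in row 2 is (2,3) = 255 − 168 = 87.
Column 3 must total 255; the given cells sum to 225, so (1,3) = 30.
Column 4 must total 255; the given cells sum to 186, so (1,4) = 69.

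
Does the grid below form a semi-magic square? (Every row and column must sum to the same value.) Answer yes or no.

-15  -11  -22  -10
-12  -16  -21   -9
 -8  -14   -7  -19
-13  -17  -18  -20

No — column 3 sums to -68 but column 1 sums to -48.

Row 1: -15 + (-11) + (-22) + (-10) = -58.
Row 2: -12 + (-16) + (-21) + (-9) = -58.
Row 3: -8 + (-14) + (-7) + (-19) = -48.
Row 4: -13 + (-17) + (-18) + (-20) = -68.
Column 1: -15 + (-12) + (-8) + (-13) = -48.
Column 2: -11 + (-16) + (-14) + (-17) = -58.
Column 3: -22 + (-21) + (-7) + (-18) = -68.
Column 4: -10 + (-9) + (-19) + (-20) = -58.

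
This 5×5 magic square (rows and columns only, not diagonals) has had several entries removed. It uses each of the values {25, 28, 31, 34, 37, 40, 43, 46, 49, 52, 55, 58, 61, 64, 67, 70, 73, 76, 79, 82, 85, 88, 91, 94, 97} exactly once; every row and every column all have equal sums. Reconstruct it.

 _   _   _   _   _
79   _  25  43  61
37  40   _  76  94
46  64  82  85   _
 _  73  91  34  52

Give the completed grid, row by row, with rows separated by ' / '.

The 25 entries sum to 1525, so each line sums to 1525/5 = 305.
Row 2 must total 305; the given cells sum to 208, so (2,2) = 97.
The remaining cell in row 3 is (3,3) = 305 − 247 = 58.
Using row 4: 46 + 64 + 82 + 85 + ? → (4,5) = 305 − 277 = 28.
Row 5 needs 305; the known cells sum to 250, so (5,1) = 55.
Using column 1: 79 + 37 + 46 + 55 + ? → (1,1) = 305 − 217 = 88.
Column 2: 97 + 40 + 64 + 73 + ? = 305, so (1,2) = 31.
The remaining cell in column 3 is (1,3) = 305 − 256 = 49.
The remaining cell in column 4 is (1,4) = 305 − 238 = 67.
From column 5, 305 − (61 + 94 + 28 + 52) gives (1,5) = 70.

88 31 49 67 70 / 79 97 25 43 61 / 37 40 58 76 94 / 46 64 82 85 28 / 55 73 91 34 52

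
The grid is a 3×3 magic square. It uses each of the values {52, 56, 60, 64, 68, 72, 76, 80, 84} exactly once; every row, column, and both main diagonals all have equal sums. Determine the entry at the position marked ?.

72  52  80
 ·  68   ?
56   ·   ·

60

The 9 entries sum to 612, so each line sums to 612/3 = 204.
The remaining cell in column 1 is (2,1) = 204 − 128 = 76.
Column 2: 52 + 68 + ? = 204, so (3,2) = 84.
Main diagonal: 72 + 68 + ? = 204, so (3,3) = 64.
Using row 2: 76 + 68 + ? → (2,3) = 204 − 144 = 60.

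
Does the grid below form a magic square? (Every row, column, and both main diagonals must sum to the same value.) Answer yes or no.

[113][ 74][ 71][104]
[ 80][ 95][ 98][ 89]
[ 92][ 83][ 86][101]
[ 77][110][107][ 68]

Yes

Row 1: 113 + 74 + 71 + 104 = 362.
Row 2: 80 + 95 + 98 + 89 = 362.
Row 3: 92 + 83 + 86 + 101 = 362.
Row 4: 77 + 110 + 107 + 68 = 362.
Column 1: 113 + 80 + 92 + 77 = 362.
Column 2: 74 + 95 + 83 + 110 = 362.
Column 3: 71 + 98 + 86 + 107 = 362.
Column 4: 104 + 89 + 101 + 68 = 362.
Main diagonal: 113 + 95 + 86 + 68 = 362.
Anti-diagonal: 104 + 98 + 83 + 77 = 362.
All lines sum to 362.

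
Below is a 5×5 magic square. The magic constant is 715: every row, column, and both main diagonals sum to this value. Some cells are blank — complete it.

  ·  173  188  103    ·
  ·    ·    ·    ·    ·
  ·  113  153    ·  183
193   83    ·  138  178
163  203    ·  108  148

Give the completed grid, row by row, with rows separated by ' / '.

133 173 188 103 118 / 128 143 158 198 88 / 98 113 153 168 183 / 193 83 123 138 178 / 163 203 93 108 148

From row 4, 715 − (193 + 83 + 138 + 178) gives (4,3) = 123.
Row 5 needs 715; the known cells sum to 622, so (5,3) = 93.
Column 2 must total 715; the given cells sum to 572, so (2,2) = 143.
Column 3 must total 715; the given cells sum to 557, so (2,3) = 158.
Main diagonal needs 715; the known cells sum to 582, so (1,1) = 133.
From row 1, 715 − (133 + 173 + 188 + 103) gives (1,5) = 118.
Using column 5: 118 + 183 + 178 + 148 + ? → (2,5) = 715 − 627 = 88.
The remaining cell in anti-diagonal is (2,4) = 715 − 517 = 198.
Using row 2: 143 + 158 + 198 + 88 + ? → (2,1) = 715 − 587 = 128.
Column 1 needs 715; the known cells sum to 617, so (3,1) = 98.
The remaining cell in column 4 is (3,4) = 715 − 547 = 168.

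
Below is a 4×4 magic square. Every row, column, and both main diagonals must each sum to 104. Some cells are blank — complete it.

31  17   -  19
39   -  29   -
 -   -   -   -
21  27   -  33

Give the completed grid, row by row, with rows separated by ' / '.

Row 1: 31 + 17 + 19 + ? = 104, so (1,3) = 37.
Row 4 must total 104; the given cells sum to 81, so (4,3) = 23.
Column 1: 31 + 39 + 21 + ? = 104, so (3,1) = 13.
Column 3 needs 104; the known cells sum to 89, so (3,3) = 15.
Main diagonal: 31 + 15 + 33 + ? = 104, so (2,2) = 25.
Anti-diagonal must total 104; the given cells sum to 69, so (3,2) = 35.
Using row 2: 39 + 25 + 29 + ? → (2,4) = 104 − 93 = 11.
Using row 3: 13 + 35 + 15 + ? → (3,4) = 104 − 63 = 41.

31 17 37 19 / 39 25 29 11 / 13 35 15 41 / 21 27 23 33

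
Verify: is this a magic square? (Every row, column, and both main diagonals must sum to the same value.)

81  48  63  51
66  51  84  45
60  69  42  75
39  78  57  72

No — anti-diagonal sums to 243 but column 2 sums to 246.

Row 1: 81 + 48 + 63 + 51 = 243.
Row 2: 66 + 51 + 84 + 45 = 246.
Row 3: 60 + 69 + 42 + 75 = 246.
Row 4: 39 + 78 + 57 + 72 = 246.
Column 1: 81 + 66 + 60 + 39 = 246.
Column 2: 48 + 51 + 69 + 78 = 246.
Column 3: 63 + 84 + 42 + 57 = 246.
Column 4: 51 + 45 + 75 + 72 = 243.
Main diagonal: 81 + 51 + 42 + 72 = 246.
Anti-diagonal: 51 + 84 + 69 + 39 = 243.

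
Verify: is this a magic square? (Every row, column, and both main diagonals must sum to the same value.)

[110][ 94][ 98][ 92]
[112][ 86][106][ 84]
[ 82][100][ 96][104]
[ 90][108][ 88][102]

Row 1: 110 + 94 + 98 + 92 = 394.
Row 2: 112 + 86 + 106 + 84 = 388.
Row 3: 82 + 100 + 96 + 104 = 382.
Row 4: 90 + 108 + 88 + 102 = 388.
Column 1: 110 + 112 + 82 + 90 = 394.
Column 2: 94 + 86 + 100 + 108 = 388.
Column 3: 98 + 106 + 96 + 88 = 388.
Column 4: 92 + 84 + 104 + 102 = 382.
Main diagonal: 110 + 86 + 96 + 102 = 394.
Anti-diagonal: 92 + 106 + 100 + 90 = 388.

No — main diagonal sums to 394 but row 3 sums to 382.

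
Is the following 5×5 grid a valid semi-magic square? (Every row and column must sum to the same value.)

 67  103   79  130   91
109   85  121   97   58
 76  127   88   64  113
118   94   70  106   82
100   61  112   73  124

No — row 5 sums to 470 but row 3 sums to 468.

Row 1: 67 + 103 + 79 + 130 + 91 = 470.
Row 2: 109 + 85 + 121 + 97 + 58 = 470.
Row 3: 76 + 127 + 88 + 64 + 113 = 468.
Row 4: 118 + 94 + 70 + 106 + 82 = 470.
Row 5: 100 + 61 + 112 + 73 + 124 = 470.
Column 1: 67 + 109 + 76 + 118 + 100 = 470.
Column 2: 103 + 85 + 127 + 94 + 61 = 470.
Column 3: 79 + 121 + 88 + 70 + 112 = 470.
Column 4: 130 + 97 + 64 + 106 + 73 = 470.
Column 5: 91 + 58 + 113 + 82 + 124 = 468.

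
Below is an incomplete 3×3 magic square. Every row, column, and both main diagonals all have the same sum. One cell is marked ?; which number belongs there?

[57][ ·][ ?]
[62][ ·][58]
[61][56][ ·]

59

Column 1 is complete and sums to 180; that is the magic constant.
Row 2 needs 180; the known cells sum to 120, so (2,2) = 60.
Row 3 needs 180; the known cells sum to 117, so (3,3) = 63.
Column 2 must total 180; the given cells sum to 116, so (1,2) = 64.
Column 3 must total 180; the given cells sum to 121, so (1,3) = 59.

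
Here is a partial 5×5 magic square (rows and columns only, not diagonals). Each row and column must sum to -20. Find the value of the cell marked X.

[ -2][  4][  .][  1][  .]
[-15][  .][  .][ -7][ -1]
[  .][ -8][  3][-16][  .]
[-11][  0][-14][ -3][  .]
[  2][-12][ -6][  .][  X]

-9

The remaining cell in row 4 is (4,5) = -20 − (-28) = 8.
Column 1 must total -20; the given cells sum to -26, so (3,1) = 6.
Column 2 must total -20; the given cells sum to -16, so (2,2) = -4.
Using column 4: 1 + (-7) + (-16) + (-3) + ? → (5,4) = -20 − (-25) = 5.
From row 2, -20 − (-15 + (-4) + (-7) + (-1)) gives (2,3) = 7.
Using row 3: 6 + (-8) + 3 + (-16) + ? → (3,5) = -20 − (-15) = -5.
Using row 5: 2 + (-12) + (-6) + 5 + ? → (5,5) = -20 − (-11) = -9.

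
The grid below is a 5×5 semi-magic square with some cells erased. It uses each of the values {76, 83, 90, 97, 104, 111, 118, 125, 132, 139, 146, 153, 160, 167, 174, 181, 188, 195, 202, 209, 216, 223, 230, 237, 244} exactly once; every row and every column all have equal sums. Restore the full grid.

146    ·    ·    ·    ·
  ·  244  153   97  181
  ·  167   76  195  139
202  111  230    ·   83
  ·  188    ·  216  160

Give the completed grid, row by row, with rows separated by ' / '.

The 25 entries sum to 4000, so each line sums to 4000/5 = 800.
From row 2, 800 − (244 + 153 + 97 + 181) gives (2,1) = 125.
Row 3 must total 800; the given cells sum to 577, so (3,1) = 223.
Using row 4: 202 + 111 + 230 + 83 + ? → (4,4) = 800 − 626 = 174.
Column 1 needs 800; the known cells sum to 696, so (5,1) = 104.
Column 2: 244 + 167 + 111 + 188 + ? = 800, so (1,2) = 90.
Using column 4: 97 + 195 + 174 + 216 + ? → (1,4) = 800 − 682 = 118.
The remaining cell in column 5 is (1,5) = 800 − 563 = 237.
Row 1 must total 800; the given cells sum to 591, so (1,3) = 209.
Row 5 needs 800; the known cells sum to 668, so (5,3) = 132.

146 90 209 118 237 / 125 244 153 97 181 / 223 167 76 195 139 / 202 111 230 174 83 / 104 188 132 216 160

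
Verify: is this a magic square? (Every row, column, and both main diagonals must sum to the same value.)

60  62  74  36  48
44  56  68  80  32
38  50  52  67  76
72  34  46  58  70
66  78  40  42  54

No — column 4 sums to 283 but column 1 sums to 280.

Row 1: 60 + 62 + 74 + 36 + 48 = 280.
Row 2: 44 + 56 + 68 + 80 + 32 = 280.
Row 3: 38 + 50 + 52 + 67 + 76 = 283.
Row 4: 72 + 34 + 46 + 58 + 70 = 280.
Row 5: 66 + 78 + 40 + 42 + 54 = 280.
Column 1: 60 + 44 + 38 + 72 + 66 = 280.
Column 2: 62 + 56 + 50 + 34 + 78 = 280.
Column 3: 74 + 68 + 52 + 46 + 40 = 280.
Column 4: 36 + 80 + 67 + 58 + 42 = 283.
Column 5: 48 + 32 + 76 + 70 + 54 = 280.
Main diagonal: 60 + 56 + 52 + 58 + 54 = 280.
Anti-diagonal: 48 + 80 + 52 + 34 + 66 = 280.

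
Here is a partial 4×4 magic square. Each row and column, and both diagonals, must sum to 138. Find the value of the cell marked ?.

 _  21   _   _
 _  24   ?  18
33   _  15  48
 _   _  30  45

Row 3 needs 138; the known cells sum to 96, so (3,2) = 42.
Column 2 needs 138; the known cells sum to 87, so (4,2) = 51.
Using column 4: 18 + 48 + 45 + ? → (1,4) = 138 − 111 = 27.
Main diagonal needs 138; the known cells sum to 84, so (1,1) = 54.
Row 1: 54 + 21 + 27 + ? = 138, so (1,3) = 36.
Row 4 needs 138; the known cells sum to 126, so (4,1) = 12.
Column 1 needs 138; the known cells sum to 99, so (2,1) = 39.
Column 3 needs 138; the known cells sum to 81, so (2,3) = 57.

57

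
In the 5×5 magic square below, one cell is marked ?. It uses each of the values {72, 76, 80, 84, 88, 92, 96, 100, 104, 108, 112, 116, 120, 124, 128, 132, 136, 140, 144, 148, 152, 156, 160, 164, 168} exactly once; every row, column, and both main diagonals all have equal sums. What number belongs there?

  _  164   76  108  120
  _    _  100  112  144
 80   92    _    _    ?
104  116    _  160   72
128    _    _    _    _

168

The 25 entries sum to 3000, so each line sums to 3000/5 = 600.
Row 1 needs 600; the known cells sum to 468, so (1,1) = 132.
Row 4 must total 600; the given cells sum to 452, so (4,3) = 148.
Column 1: 132 + 80 + 104 + 128 + ? = 600, so (2,1) = 156.
Anti-diagonal must total 600; the given cells sum to 476, so (3,3) = 124.
Row 2 needs 600; the known cells sum to 512, so (2,2) = 88.
Column 2 needs 600; the known cells sum to 460, so (5,2) = 140.
Column 3 must total 600; the given cells sum to 448, so (5,3) = 152.
Main diagonal: 132 + 88 + 124 + 160 + ? = 600, so (5,5) = 96.
Row 5 must total 600; the given cells sum to 516, so (5,4) = 84.
From column 4, 600 − (108 + 112 + 160 + 84) gives (3,4) = 136.
From column 5, 600 − (120 + 144 + 72 + 96) gives (3,5) = 168.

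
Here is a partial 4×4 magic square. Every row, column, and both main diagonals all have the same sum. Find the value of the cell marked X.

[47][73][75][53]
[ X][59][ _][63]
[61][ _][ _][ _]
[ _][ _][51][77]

Row 1 is complete and sums to 248; that is the magic constant.
Column 4 must total 248; the given cells sum to 193, so (3,4) = 55.
From main diagonal, 248 − (47 + 59 + 77) gives (3,3) = 65.
The remaining cell in row 3 is (3,2) = 248 − 181 = 67.
Column 2: 73 + 59 + 67 + ? = 248, so (4,2) = 49.
Using column 3: 75 + 65 + 51 + ? → (2,3) = 248 − 191 = 57.
Anti-diagonal needs 248; the known cells sum to 177, so (4,1) = 71.
Row 2 must total 248; the given cells sum to 179, so (2,1) = 69.

69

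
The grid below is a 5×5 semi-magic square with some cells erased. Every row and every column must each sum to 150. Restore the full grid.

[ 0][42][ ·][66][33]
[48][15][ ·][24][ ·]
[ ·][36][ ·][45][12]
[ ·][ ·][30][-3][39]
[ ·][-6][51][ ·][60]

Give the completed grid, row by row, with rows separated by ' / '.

0 42 9 66 33 / 48 15 57 24 6 / 54 36 3 45 12 / 21 63 30 -3 39 / 27 -6 51 18 60

Row 1 must total 150; the given cells sum to 141, so (1,3) = 9.
Column 2: 42 + 15 + 36 + (-6) + ? = 150, so (4,2) = 63.
From column 4, 150 − (66 + 24 + 45 + (-3)) gives (5,4) = 18.
Column 5 needs 150; the known cells sum to 144, so (2,5) = 6.
The remaining cell in row 2 is (2,3) = 150 − 93 = 57.
The remaining cell in row 4 is (4,1) = 150 − 129 = 21.
Row 5 must total 150; the given cells sum to 123, so (5,1) = 27.
Column 1: 0 + 48 + 21 + 27 + ? = 150, so (3,1) = 54.
Column 3 must total 150; the given cells sum to 147, so (3,3) = 3.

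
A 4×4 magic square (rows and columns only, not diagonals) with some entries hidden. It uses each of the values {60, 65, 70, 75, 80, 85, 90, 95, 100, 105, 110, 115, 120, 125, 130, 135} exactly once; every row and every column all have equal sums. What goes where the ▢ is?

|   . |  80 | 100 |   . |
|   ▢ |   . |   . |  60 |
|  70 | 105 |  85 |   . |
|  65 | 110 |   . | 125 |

120

The 16 entries sum to 1560, so each line sums to 1560/4 = 390.
Row 3 must total 390; the given cells sum to 260, so (3,4) = 130.
The remaining cell in row 4 is (4,3) = 390 − 300 = 90.
From column 2, 390 − (80 + 105 + 110) gives (2,2) = 95.
From column 3, 390 − (100 + 85 + 90) gives (2,3) = 115.
Column 4: 60 + 130 + 125 + ? = 390, so (1,4) = 75.
Row 1: 80 + 100 + 75 + ? = 390, so (1,1) = 135.
Row 2 needs 390; the known cells sum to 270, so (2,1) = 120.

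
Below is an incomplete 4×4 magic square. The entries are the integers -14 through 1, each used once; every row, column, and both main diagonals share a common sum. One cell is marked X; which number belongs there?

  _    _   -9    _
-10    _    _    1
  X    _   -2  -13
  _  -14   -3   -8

-4

The entries are -14 through 1, which sum to -104, so each line sums to -104/4 = -26.
Row 4 must total -26; the given cells sum to -25, so (4,1) = -1.
Column 3 needs -26; the known cells sum to -14, so (2,3) = -12.
From column 4, -26 − (1 + (-13) + (-8)) gives (1,4) = -6.
Anti-diagonal must total -26; the given cells sum to -19, so (3,2) = -7.
From row 2, -26 − (-10 + (-12) + 1) gives (2,2) = -5.
Row 3 needs -26; the known cells sum to -22, so (3,1) = -4.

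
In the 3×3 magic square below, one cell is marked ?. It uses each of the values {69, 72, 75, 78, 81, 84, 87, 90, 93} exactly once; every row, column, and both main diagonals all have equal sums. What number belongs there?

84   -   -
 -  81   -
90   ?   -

The 9 entries sum to 729, so each line sums to 729/3 = 243.
From column 1, 243 − (84 + 90) gives (2,1) = 69.
The remaining cell in main diagonal is (3,3) = 243 − 165 = 78.
Using anti-diagonal: 81 + 90 + ? → (1,3) = 243 − 171 = 72.
From row 1, 243 − (84 + 72) gives (1,2) = 87.
The remaining cell in row 2 is (2,3) = 243 − 150 = 93.
The remaining cell in row 3 is (3,2) = 243 − 168 = 75.

75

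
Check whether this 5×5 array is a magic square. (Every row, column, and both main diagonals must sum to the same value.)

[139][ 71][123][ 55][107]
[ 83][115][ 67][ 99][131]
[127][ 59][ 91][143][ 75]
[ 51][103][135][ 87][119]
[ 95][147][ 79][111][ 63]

Yes

Row 1: 139 + 71 + 123 + 55 + 107 = 495.
Row 2: 83 + 115 + 67 + 99 + 131 = 495.
Row 3: 127 + 59 + 91 + 143 + 75 = 495.
Row 4: 51 + 103 + 135 + 87 + 119 = 495.
Row 5: 95 + 147 + 79 + 111 + 63 = 495.
Column 1: 139 + 83 + 127 + 51 + 95 = 495.
Column 2: 71 + 115 + 59 + 103 + 147 = 495.
Column 3: 123 + 67 + 91 + 135 + 79 = 495.
Column 4: 55 + 99 + 143 + 87 + 111 = 495.
Column 5: 107 + 131 + 75 + 119 + 63 = 495.
Main diagonal: 139 + 115 + 91 + 87 + 63 = 495.
Anti-diagonal: 107 + 99 + 91 + 103 + 95 = 495.
All lines sum to 495.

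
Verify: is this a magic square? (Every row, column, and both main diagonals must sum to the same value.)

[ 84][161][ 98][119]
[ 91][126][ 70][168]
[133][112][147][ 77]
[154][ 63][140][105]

No — row 3 sums to 469 but anti-diagonal sums to 455.

Row 1: 84 + 161 + 98 + 119 = 462.
Row 2: 91 + 126 + 70 + 168 = 455.
Row 3: 133 + 112 + 147 + 77 = 469.
Row 4: 154 + 63 + 140 + 105 = 462.
Column 1: 84 + 91 + 133 + 154 = 462.
Column 2: 161 + 126 + 112 + 63 = 462.
Column 3: 98 + 70 + 147 + 140 = 455.
Column 4: 119 + 168 + 77 + 105 = 469.
Main diagonal: 84 + 126 + 147 + 105 = 462.
Anti-diagonal: 119 + 70 + 112 + 154 = 455.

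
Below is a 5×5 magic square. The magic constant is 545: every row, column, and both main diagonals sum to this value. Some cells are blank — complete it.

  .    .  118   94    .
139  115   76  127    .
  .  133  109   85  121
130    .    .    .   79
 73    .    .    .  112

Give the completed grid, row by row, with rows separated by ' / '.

Row 2: 139 + 115 + 76 + 127 + ? = 545, so (2,5) = 88.
Row 3 must total 545; the given cells sum to 448, so (3,1) = 97.
Column 1: 139 + 97 + 130 + 73 + ? = 545, so (1,1) = 106.
From column 5, 545 − (88 + 121 + 79 + 112) gives (1,5) = 145.
From main diagonal, 545 − (106 + 115 + 109 + 112) gives (4,4) = 103.
Anti-diagonal needs 545; the known cells sum to 454, so (4,2) = 91.
Using row 1: 106 + 118 + 94 + 145 + ? → (1,2) = 545 − 463 = 82.
Using row 4: 130 + 91 + 103 + 79 + ? → (4,3) = 545 − 403 = 142.
From column 2, 545 − (82 + 115 + 133 + 91) gives (5,2) = 124.
The remaining cell in column 3 is (5,3) = 545 − 445 = 100.
The remaining cell in column 4 is (5,4) = 545 − 409 = 136.

106 82 118 94 145 / 139 115 76 127 88 / 97 133 109 85 121 / 130 91 142 103 79 / 73 124 100 136 112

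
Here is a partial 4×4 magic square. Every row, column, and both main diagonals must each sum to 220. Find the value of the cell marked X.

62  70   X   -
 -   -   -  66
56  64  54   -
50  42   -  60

40

Using row 3: 56 + 64 + 54 + ? → (3,4) = 220 − 174 = 46.
Row 4 needs 220; the known cells sum to 152, so (4,3) = 68.
Column 1 needs 220; the known cells sum to 168, so (2,1) = 52.
Using column 2: 70 + 64 + 42 + ? → (2,2) = 220 − 176 = 44.
Column 4: 66 + 46 + 60 + ? = 220, so (1,4) = 48.
From anti-diagonal, 220 − (48 + 64 + 50) gives (2,3) = 58.
Row 1 needs 220; the known cells sum to 180, so (1,3) = 40.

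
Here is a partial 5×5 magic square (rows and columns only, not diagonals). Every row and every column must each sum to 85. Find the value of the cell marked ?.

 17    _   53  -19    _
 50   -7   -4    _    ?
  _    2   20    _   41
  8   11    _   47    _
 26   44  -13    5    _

32

The remaining cell in row 5 is (5,5) = 85 − 62 = 23.
Using column 1: 17 + 50 + 8 + 26 + ? → (3,1) = 85 − 101 = -16.
Column 2 needs 85; the known cells sum to 50, so (1,2) = 35.
Using column 3: 53 + (-4) + 20 + (-13) + ? → (4,3) = 85 − 56 = 29.
Row 1: 17 + 35 + 53 + (-19) + ? = 85, so (1,5) = -1.
Using row 3: -16 + 2 + 20 + 41 + ? → (3,4) = 85 − 47 = 38.
Row 4 must total 85; the given cells sum to 95, so (4,5) = -10.
Column 4: -19 + 38 + 47 + 5 + ? = 85, so (2,4) = 14.
Using column 5: -1 + 41 + (-10) + 23 + ? → (2,5) = 85 − 53 = 32.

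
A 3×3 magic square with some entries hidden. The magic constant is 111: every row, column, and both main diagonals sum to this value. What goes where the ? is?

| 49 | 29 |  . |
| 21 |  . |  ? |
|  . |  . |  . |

53

Row 1 needs 111; the known cells sum to 78, so (1,3) = 33.
The remaining cell in column 1 is (3,1) = 111 − 70 = 41.
Anti-diagonal must total 111; the given cells sum to 74, so (2,2) = 37.
The remaining cell in row 2 is (2,3) = 111 − 58 = 53.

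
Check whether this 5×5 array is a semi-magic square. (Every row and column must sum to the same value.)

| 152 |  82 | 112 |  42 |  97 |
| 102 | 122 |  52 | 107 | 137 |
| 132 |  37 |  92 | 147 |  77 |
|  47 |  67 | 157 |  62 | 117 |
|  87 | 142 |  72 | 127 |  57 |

Row 1: 152 + 82 + 112 + 42 + 97 = 485.
Row 2: 102 + 122 + 52 + 107 + 137 = 520.
Row 3: 132 + 37 + 92 + 147 + 77 = 485.
Row 4: 47 + 67 + 157 + 62 + 117 = 450.
Row 5: 87 + 142 + 72 + 127 + 57 = 485.
Column 1: 152 + 102 + 132 + 47 + 87 = 520.
Column 2: 82 + 122 + 37 + 67 + 142 = 450.
Column 3: 112 + 52 + 92 + 157 + 72 = 485.
Column 4: 42 + 107 + 147 + 62 + 127 = 485.
Column 5: 97 + 137 + 77 + 117 + 57 = 485.

No — column 3 sums to 485 but row 4 sums to 450.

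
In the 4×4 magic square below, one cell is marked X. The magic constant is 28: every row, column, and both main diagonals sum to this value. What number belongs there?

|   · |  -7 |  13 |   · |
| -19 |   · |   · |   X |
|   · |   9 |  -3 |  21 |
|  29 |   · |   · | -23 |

25

Row 3 needs 28; the known cells sum to 27, so (3,1) = 1.
Column 1 must total 28; the given cells sum to 11, so (1,1) = 17.
Using main diagonal: 17 + (-3) + (-23) + ? → (2,2) = 28 − (-9) = 37.
The remaining cell in row 1 is (1,4) = 28 − 23 = 5.
Using column 2: -7 + 37 + 9 + ? → (4,2) = 28 − 39 = -11.
Using column 4: 5 + 21 + (-23) + ? → (2,4) = 28 − 3 = 25.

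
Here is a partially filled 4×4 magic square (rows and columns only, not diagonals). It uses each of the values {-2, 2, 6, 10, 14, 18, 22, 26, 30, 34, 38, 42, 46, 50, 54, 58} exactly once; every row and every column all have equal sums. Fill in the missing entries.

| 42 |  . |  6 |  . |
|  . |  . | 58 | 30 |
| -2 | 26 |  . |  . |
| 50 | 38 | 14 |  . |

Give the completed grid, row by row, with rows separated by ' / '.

42 46 6 18 / 22 2 58 30 / -2 26 34 54 / 50 38 14 10

The 16 entries sum to 448, so each line sums to 448/4 = 112.
Using row 4: 50 + 38 + 14 + ? → (4,4) = 112 − 102 = 10.
Using column 1: 42 + (-2) + 50 + ? → (2,1) = 112 − 90 = 22.
Column 3 needs 112; the known cells sum to 78, so (3,3) = 34.
Row 2 needs 112; the known cells sum to 110, so (2,2) = 2.
The remaining cell in row 3 is (3,4) = 112 − 58 = 54.
The remaining cell in column 2 is (1,2) = 112 − 66 = 46.
Column 4 needs 112; the known cells sum to 94, so (1,4) = 18.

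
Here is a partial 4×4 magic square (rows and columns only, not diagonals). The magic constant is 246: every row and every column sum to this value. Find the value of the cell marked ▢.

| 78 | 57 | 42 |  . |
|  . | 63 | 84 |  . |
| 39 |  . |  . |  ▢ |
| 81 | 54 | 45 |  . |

60

Row 1 needs 246; the known cells sum to 177, so (1,4) = 69.
From row 4, 246 − (81 + 54 + 45) gives (4,4) = 66.
From column 1, 246 − (78 + 39 + 81) gives (2,1) = 48.
Column 2 needs 246; the known cells sum to 174, so (3,2) = 72.
Using column 3: 42 + 84 + 45 + ? → (3,3) = 246 − 171 = 75.
Row 2 must total 246; the given cells sum to 195, so (2,4) = 51.
The remaining cell in row 3 is (3,4) = 246 − 186 = 60.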